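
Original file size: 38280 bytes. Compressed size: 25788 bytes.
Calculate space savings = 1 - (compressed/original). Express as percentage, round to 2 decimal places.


ratio = compressed/original = 25788/38280 = 0.673668
savings = 1 - ratio = 1 - 0.673668 = 0.326332
as a percentage: 0.326332 * 100 = 32.63%

Space savings = 1 - 25788/38280 = 32.63%


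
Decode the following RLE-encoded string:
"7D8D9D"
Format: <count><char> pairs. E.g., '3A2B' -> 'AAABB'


Expanding each <count><char> pair:
  7D -> 'DDDDDDD'
  8D -> 'DDDDDDDD'
  9D -> 'DDDDDDDDD'

Decoded = DDDDDDDDDDDDDDDDDDDDDDDD


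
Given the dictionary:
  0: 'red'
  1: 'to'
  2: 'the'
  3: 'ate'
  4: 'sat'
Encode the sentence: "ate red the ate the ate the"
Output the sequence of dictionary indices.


Look up each word in the dictionary:
  'ate' -> 3
  'red' -> 0
  'the' -> 2
  'ate' -> 3
  'the' -> 2
  'ate' -> 3
  'the' -> 2

Encoded: [3, 0, 2, 3, 2, 3, 2]


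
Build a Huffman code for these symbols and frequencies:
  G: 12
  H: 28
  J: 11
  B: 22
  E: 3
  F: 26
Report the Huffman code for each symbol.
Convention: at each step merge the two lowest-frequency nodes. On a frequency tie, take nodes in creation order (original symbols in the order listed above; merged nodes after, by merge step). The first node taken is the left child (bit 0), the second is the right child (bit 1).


Huffman tree construction:
Step 1: Merge E(3) + J(11) = 14
Step 2: Merge G(12) + (E+J)(14) = 26
Step 3: Merge B(22) + F(26) = 48
Step 4: Merge (G+(E+J))(26) + H(28) = 54
Step 5: Merge (B+F)(48) + ((G+(E+J))+H)(54) = 102
Read each symbol's code off the tree from the root (left child = 0, right child = 1).

Codes:
  G: 100 (length 3)
  H: 11 (length 2)
  J: 1011 (length 4)
  B: 00 (length 2)
  E: 1010 (length 4)
  F: 01 (length 2)
Average code length: 244/102 = 2.3922 bits/symbol


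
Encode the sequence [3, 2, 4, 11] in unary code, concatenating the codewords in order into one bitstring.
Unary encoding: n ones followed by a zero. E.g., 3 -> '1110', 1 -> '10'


Encode each number as n ones followed by a terminating 0:
  3 -> 1110 (4 bits)
  2 -> 110 (3 bits)
  4 -> 11110 (5 bits)
  11 -> 111111111110 (12 bits)
Total length = 4 + 3 + 5 + 12 = 24 bits.

Unary([3, 2, 4, 11]) = 111011011110111111111110 (24 bits)


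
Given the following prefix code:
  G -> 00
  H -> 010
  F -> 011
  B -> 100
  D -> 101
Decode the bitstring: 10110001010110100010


Decoding step by step:
Bits 101 -> D
Bits 100 -> B
Bits 010 -> H
Bits 101 -> D
Bits 101 -> D
Bits 00 -> G
Bits 010 -> H


Decoded message: DBHDDGH


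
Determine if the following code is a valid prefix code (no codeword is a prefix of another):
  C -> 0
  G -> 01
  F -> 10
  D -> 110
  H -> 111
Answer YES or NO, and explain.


Checking each pair (does one codeword prefix another?):
  C='0' vs G='01': prefix -- VIOLATION

NO -- this is NOT a valid prefix code. C (0) is a prefix of G (01).


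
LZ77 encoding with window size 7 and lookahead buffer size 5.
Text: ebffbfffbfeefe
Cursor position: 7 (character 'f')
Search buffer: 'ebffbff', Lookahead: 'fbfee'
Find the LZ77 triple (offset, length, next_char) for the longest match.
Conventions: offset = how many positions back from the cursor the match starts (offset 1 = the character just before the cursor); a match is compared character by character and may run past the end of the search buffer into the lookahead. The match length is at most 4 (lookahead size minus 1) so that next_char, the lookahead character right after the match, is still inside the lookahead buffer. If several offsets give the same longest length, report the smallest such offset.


Try each offset into the search buffer:
  offset=1 (pos 6, char 'f'): match length 1
  offset=2 (pos 5, char 'f'): match length 1
  offset=3 (pos 4, char 'b'): match length 0
  offset=4 (pos 3, char 'f'): match length 3
  offset=5 (pos 2, char 'f'): match length 1
  offset=6 (pos 1, char 'b'): match length 0
  offset=7 (pos 0, char 'e'): match length 0
Longest match has length 3 at offset 4.
next_char = character at position 7 + 3 = 10 -> 'e'

Best match: offset=4, length=3 (matching 'fbf' starting at position 3)
LZ77 triple: (4, 3, 'e')


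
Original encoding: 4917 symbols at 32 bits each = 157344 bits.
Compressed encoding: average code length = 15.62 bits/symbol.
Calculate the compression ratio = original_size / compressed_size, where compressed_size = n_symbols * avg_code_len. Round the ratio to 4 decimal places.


original_size = n_symbols * orig_bits = 4917 * 32 = 157344 bits
compressed_size = n_symbols * avg_code_len = 4917 * 15.62 = 76803.54 bits
ratio = original_size / compressed_size = 157344 / 76803.54 = 2.0487

Compression ratio = 2.0487


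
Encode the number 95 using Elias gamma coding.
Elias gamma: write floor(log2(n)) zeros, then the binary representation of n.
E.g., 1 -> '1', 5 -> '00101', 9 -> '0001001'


num_bits = floor(log2(95)) + 1 = 7
leading_zeros = num_bits - 1 = 6
binary(95) = 1011111

Elias gamma(95) = '000000' + '1011111' = 0000001011111 (13 bits)


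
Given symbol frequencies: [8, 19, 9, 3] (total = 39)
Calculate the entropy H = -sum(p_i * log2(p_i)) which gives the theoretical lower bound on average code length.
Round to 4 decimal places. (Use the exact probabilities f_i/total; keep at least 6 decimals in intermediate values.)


Per-symbol terms -p_i * log2(p_i) with p_i = f_i/39:
  p = 8/39 = 0.205128: log2(p) = -2.285402, -p*log2(p) = 0.468800
  p = 19/39 = 0.487179: log2(p) = -1.037475, -p*log2(p) = 0.505436
  p = 9/39 = 0.230769: log2(p) = -2.115477, -p*log2(p) = 0.488187
  p = 3/39 = 0.076923: log2(p) = -3.700440, -p*log2(p) = 0.284649
H = 0.468800 + 0.505436 + 0.488187 + 0.284649 = 1.747072

H = 1.7471 bits/symbol


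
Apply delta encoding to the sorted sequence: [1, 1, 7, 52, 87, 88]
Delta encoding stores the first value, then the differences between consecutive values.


First value: 1
Deltas:
  1 - 1 = 0
  7 - 1 = 6
  52 - 7 = 45
  87 - 52 = 35
  88 - 87 = 1


Delta encoded: [1, 0, 6, 45, 35, 1]


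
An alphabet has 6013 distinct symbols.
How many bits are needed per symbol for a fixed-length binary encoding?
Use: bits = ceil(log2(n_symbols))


log2(6013) = 12.5539
Bracket: 2^12 = 4096 < 6013 <= 2^13 = 8192
So ceil(log2(6013)) = 13

bits = ceil(log2(6013)) = ceil(12.5539) = 13 bits


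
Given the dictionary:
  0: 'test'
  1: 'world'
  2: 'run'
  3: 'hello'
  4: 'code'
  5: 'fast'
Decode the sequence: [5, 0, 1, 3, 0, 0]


Look up each index in the dictionary:
  5 -> 'fast'
  0 -> 'test'
  1 -> 'world'
  3 -> 'hello'
  0 -> 'test'
  0 -> 'test'

Decoded: "fast test world hello test test"


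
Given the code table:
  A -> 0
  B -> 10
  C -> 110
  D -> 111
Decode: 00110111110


Decoding:
0 -> A
0 -> A
110 -> C
111 -> D
110 -> C


Result: AACDC


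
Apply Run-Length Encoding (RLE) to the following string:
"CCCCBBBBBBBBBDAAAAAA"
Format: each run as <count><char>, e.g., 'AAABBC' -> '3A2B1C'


Scanning runs left to right:
  i=0: run of 'C' x 4 -> '4C'
  i=4: run of 'B' x 9 -> '9B'
  i=13: run of 'D' x 1 -> '1D'
  i=14: run of 'A' x 6 -> '6A'

RLE = 4C9B1D6A


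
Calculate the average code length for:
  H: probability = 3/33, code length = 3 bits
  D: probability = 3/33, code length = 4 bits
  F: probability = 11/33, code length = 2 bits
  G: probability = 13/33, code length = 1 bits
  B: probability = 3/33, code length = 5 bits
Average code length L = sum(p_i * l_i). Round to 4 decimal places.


Weighted contributions p_i * l_i:
  H: (3/33) * 3 = 9/33
  D: (3/33) * 4 = 12/33
  F: (11/33) * 2 = 22/33
  G: (13/33) * 1 = 13/33
  B: (3/33) * 5 = 15/33
Sum = (9 + 12 + 22 + 13 + 15)/33 = 71/33

L = 71/33 = 2.1515 bits/symbol


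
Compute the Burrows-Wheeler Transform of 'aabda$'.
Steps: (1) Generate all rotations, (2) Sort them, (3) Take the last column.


Rotations (sorted):
  0: $aabda -> last char: a
  1: a$aabd -> last char: d
  2: aabda$ -> last char: $
  3: abda$a -> last char: a
  4: bda$aa -> last char: a
  5: da$aab -> last char: b


BWT = ad$aab


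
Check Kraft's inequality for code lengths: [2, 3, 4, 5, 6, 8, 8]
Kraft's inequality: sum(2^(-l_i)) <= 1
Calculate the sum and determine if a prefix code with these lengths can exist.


Sum = 2^(-2) + 2^(-3) + 2^(-4) + 2^(-5) + 2^(-6) + 2^(-8) + 2^(-8)
    = 0.25 + 0.125 + 0.0625 + 0.03125 + 0.015625 + 0.00390625 + 0.00390625
    = 126/256 = 0.4921875
Since 0.4921875 <= 1, Kraft's inequality IS satisfied.
A prefix code with these lengths CAN exist.

Kraft sum = 0.4921875. Satisfied.


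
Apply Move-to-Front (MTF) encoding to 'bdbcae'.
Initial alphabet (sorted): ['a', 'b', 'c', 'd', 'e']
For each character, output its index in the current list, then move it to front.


MTF encoding:
'b': index 1 in ['a', 'b', 'c', 'd', 'e'] -> ['b', 'a', 'c', 'd', 'e']
'd': index 3 in ['b', 'a', 'c', 'd', 'e'] -> ['d', 'b', 'a', 'c', 'e']
'b': index 1 in ['d', 'b', 'a', 'c', 'e'] -> ['b', 'd', 'a', 'c', 'e']
'c': index 3 in ['b', 'd', 'a', 'c', 'e'] -> ['c', 'b', 'd', 'a', 'e']
'a': index 3 in ['c', 'b', 'd', 'a', 'e'] -> ['a', 'c', 'b', 'd', 'e']
'e': index 4 in ['a', 'c', 'b', 'd', 'e'] -> ['e', 'a', 'c', 'b', 'd']


Output: [1, 3, 1, 3, 3, 4]


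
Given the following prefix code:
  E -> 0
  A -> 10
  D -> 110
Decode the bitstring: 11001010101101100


Decoding step by step:
Bits 110 -> D
Bits 0 -> E
Bits 10 -> A
Bits 10 -> A
Bits 10 -> A
Bits 110 -> D
Bits 110 -> D
Bits 0 -> E


Decoded message: DEAAADDE


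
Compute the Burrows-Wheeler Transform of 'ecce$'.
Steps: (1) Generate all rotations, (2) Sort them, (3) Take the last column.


Rotations (sorted):
  0: $ecce -> last char: e
  1: cce$e -> last char: e
  2: ce$ec -> last char: c
  3: e$ecc -> last char: c
  4: ecce$ -> last char: $


BWT = eecc$


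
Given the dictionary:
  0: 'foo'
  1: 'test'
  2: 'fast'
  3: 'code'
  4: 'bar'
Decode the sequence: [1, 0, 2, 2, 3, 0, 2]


Look up each index in the dictionary:
  1 -> 'test'
  0 -> 'foo'
  2 -> 'fast'
  2 -> 'fast'
  3 -> 'code'
  0 -> 'foo'
  2 -> 'fast'

Decoded: "test foo fast fast code foo fast"


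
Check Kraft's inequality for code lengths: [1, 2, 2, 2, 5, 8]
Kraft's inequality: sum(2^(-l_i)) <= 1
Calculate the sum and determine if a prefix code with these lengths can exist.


Sum = 2^(-1) + 2^(-2) + 2^(-2) + 2^(-2) + 2^(-5) + 2^(-8)
    = 0.5 + 0.25 + 0.25 + 0.25 + 0.03125 + 0.00390625
    = 329/256 = 1.28515625
Since 1.28515625 > 1, Kraft's inequality is NOT satisfied.
A prefix code with these lengths CANNOT exist.

Kraft sum = 1.28515625. Not satisfied.


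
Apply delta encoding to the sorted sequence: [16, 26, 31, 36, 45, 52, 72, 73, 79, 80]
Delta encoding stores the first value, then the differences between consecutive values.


First value: 16
Deltas:
  26 - 16 = 10
  31 - 26 = 5
  36 - 31 = 5
  45 - 36 = 9
  52 - 45 = 7
  72 - 52 = 20
  73 - 72 = 1
  79 - 73 = 6
  80 - 79 = 1


Delta encoded: [16, 10, 5, 5, 9, 7, 20, 1, 6, 1]


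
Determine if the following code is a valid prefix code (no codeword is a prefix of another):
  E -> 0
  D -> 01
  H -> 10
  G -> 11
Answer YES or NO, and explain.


Checking each pair (does one codeword prefix another?):
  E='0' vs D='01': prefix -- VIOLATION

NO -- this is NOT a valid prefix code. E (0) is a prefix of D (01).


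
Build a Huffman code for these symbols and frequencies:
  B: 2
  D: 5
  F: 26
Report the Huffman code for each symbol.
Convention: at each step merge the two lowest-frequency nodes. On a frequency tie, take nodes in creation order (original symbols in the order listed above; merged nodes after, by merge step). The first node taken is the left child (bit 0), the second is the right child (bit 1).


Huffman tree construction:
Step 1: Merge B(2) + D(5) = 7
Step 2: Merge (B+D)(7) + F(26) = 33
Read each symbol's code off the tree from the root (left child = 0, right child = 1).

Codes:
  B: 00 (length 2)
  D: 01 (length 2)
  F: 1 (length 1)
Average code length: 40/33 = 1.2121 bits/symbol


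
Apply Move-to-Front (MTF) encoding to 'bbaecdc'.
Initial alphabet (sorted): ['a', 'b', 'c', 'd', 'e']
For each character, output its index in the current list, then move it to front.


MTF encoding:
'b': index 1 in ['a', 'b', 'c', 'd', 'e'] -> ['b', 'a', 'c', 'd', 'e']
'b': index 0 in ['b', 'a', 'c', 'd', 'e'] -> ['b', 'a', 'c', 'd', 'e']
'a': index 1 in ['b', 'a', 'c', 'd', 'e'] -> ['a', 'b', 'c', 'd', 'e']
'e': index 4 in ['a', 'b', 'c', 'd', 'e'] -> ['e', 'a', 'b', 'c', 'd']
'c': index 3 in ['e', 'a', 'b', 'c', 'd'] -> ['c', 'e', 'a', 'b', 'd']
'd': index 4 in ['c', 'e', 'a', 'b', 'd'] -> ['d', 'c', 'e', 'a', 'b']
'c': index 1 in ['d', 'c', 'e', 'a', 'b'] -> ['c', 'd', 'e', 'a', 'b']


Output: [1, 0, 1, 4, 3, 4, 1]


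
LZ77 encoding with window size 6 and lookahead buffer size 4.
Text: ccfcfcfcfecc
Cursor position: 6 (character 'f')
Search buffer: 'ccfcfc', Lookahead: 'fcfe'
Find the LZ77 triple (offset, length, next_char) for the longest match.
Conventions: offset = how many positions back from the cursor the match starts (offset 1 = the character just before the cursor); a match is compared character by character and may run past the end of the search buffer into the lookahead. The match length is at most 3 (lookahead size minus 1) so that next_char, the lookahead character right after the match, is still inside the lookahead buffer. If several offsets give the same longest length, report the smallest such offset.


Try each offset into the search buffer:
  offset=1 (pos 5, char 'c'): match length 0
  offset=2 (pos 4, char 'f'): match length 3
  offset=3 (pos 3, char 'c'): match length 0
  offset=4 (pos 2, char 'f'): match length 3
  offset=5 (pos 1, char 'c'): match length 0
  offset=6 (pos 0, char 'c'): match length 0
Longest match has length 3, found at offsets 2, 4; take the smallest, offset 2.
next_char = character at position 6 + 3 = 9 -> 'e'

Best match: offset=2, length=3 (matching 'fcf' starting at position 4)
LZ77 triple: (2, 3, 'e')


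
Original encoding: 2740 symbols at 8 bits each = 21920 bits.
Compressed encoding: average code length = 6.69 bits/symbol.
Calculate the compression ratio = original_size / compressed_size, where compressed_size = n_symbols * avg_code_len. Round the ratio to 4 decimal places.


original_size = n_symbols * orig_bits = 2740 * 8 = 21920 bits
compressed_size = n_symbols * avg_code_len = 2740 * 6.69 = 18330.6 bits
ratio = original_size / compressed_size = 21920 / 18330.6 = 1.1958

Compression ratio = 1.1958


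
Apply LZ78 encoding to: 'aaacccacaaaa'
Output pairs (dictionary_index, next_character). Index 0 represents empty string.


LZ78 encoding steps:
Dictionary: {0: ''}
Step 1: w='' (idx 0), next='a' -> output (0, 'a'), add 'a' as idx 1
Step 2: w='a' (idx 1), next='a' -> output (1, 'a'), add 'aa' as idx 2
Step 3: w='' (idx 0), next='c' -> output (0, 'c'), add 'c' as idx 3
Step 4: w='c' (idx 3), next='c' -> output (3, 'c'), add 'cc' as idx 4
Step 5: w='a' (idx 1), next='c' -> output (1, 'c'), add 'ac' as idx 5
Step 6: w='aa' (idx 2), next='a' -> output (2, 'a'), add 'aaa' as idx 6
Step 7: w='a' (idx 1), end of input -> output (1, '')


Encoded: [(0, 'a'), (1, 'a'), (0, 'c'), (3, 'c'), (1, 'c'), (2, 'a'), (1, '')]


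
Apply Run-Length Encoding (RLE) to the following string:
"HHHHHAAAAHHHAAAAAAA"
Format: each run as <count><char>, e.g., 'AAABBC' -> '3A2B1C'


Scanning runs left to right:
  i=0: run of 'H' x 5 -> '5H'
  i=5: run of 'A' x 4 -> '4A'
  i=9: run of 'H' x 3 -> '3H'
  i=12: run of 'A' x 7 -> '7A'

RLE = 5H4A3H7A


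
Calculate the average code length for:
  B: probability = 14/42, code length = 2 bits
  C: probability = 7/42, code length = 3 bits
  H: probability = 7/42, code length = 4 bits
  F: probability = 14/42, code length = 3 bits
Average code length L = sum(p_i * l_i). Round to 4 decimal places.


Weighted contributions p_i * l_i:
  B: (14/42) * 2 = 28/42
  C: (7/42) * 3 = 21/42
  H: (7/42) * 4 = 28/42
  F: (14/42) * 3 = 42/42
Sum = (28 + 21 + 28 + 42)/42 = 119/42

L = 119/42 = 2.8333 bits/symbol


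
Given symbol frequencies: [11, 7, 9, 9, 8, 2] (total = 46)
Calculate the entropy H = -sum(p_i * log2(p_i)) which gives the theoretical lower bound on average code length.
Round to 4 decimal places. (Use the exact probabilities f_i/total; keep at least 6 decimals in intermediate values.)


Per-symbol terms -p_i * log2(p_i) with p_i = f_i/46:
  p = 11/46 = 0.239130: log2(p) = -2.064130, -p*log2(p) = 0.493596
  p = 7/46 = 0.152174: log2(p) = -2.716207, -p*log2(p) = 0.413336
  p = 9/46 = 0.195652: log2(p) = -2.353637, -p*log2(p) = 0.460494
  p = 9/46 = 0.195652: log2(p) = -2.353637, -p*log2(p) = 0.460494
  p = 8/46 = 0.173913: log2(p) = -2.523562, -p*log2(p) = 0.438880
  p = 2/46 = 0.043478: log2(p) = -4.523562, -p*log2(p) = 0.196677
H = 0.493596 + 0.413336 + 0.460494 + 0.460494 + 0.438880 + 0.196677 = 2.463477

H = 2.4635 bits/symbol


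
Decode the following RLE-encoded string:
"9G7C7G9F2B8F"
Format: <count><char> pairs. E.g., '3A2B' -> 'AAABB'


Expanding each <count><char> pair:
  9G -> 'GGGGGGGGG'
  7C -> 'CCCCCCC'
  7G -> 'GGGGGGG'
  9F -> 'FFFFFFFFF'
  2B -> 'BB'
  8F -> 'FFFFFFFF'

Decoded = GGGGGGGGGCCCCCCCGGGGGGGFFFFFFFFFBBFFFFFFFF


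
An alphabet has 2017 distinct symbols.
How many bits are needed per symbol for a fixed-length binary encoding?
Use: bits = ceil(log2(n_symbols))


log2(2017) = 10.978
Bracket: 2^10 = 1024 < 2017 <= 2^11 = 2048
So ceil(log2(2017)) = 11

bits = ceil(log2(2017)) = ceil(10.978) = 11 bits


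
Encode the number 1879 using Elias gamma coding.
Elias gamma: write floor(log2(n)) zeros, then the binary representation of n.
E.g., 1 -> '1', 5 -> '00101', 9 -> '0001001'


num_bits = floor(log2(1879)) + 1 = 11
leading_zeros = num_bits - 1 = 10
binary(1879) = 11101010111

Elias gamma(1879) = '0000000000' + '11101010111' = 000000000011101010111 (21 bits)


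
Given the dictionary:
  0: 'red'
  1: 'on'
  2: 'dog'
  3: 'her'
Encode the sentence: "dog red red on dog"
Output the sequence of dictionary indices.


Look up each word in the dictionary:
  'dog' -> 2
  'red' -> 0
  'red' -> 0
  'on' -> 1
  'dog' -> 2

Encoded: [2, 0, 0, 1, 2]


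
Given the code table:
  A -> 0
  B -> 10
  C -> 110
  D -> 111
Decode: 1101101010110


Decoding:
110 -> C
110 -> C
10 -> B
10 -> B
110 -> C


Result: CCBBC


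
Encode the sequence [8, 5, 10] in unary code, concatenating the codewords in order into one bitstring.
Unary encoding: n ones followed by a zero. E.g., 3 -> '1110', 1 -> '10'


Encode each number as n ones followed by a terminating 0:
  8 -> 111111110 (9 bits)
  5 -> 111110 (6 bits)
  10 -> 11111111110 (11 bits)
Total length = 9 + 6 + 11 = 26 bits.

Unary([8, 5, 10]) = 11111111011111011111111110 (26 bits)


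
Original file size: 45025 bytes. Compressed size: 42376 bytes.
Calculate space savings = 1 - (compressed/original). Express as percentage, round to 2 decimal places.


ratio = compressed/original = 42376/45025 = 0.941166
savings = 1 - ratio = 1 - 0.941166 = 0.058834
as a percentage: 0.058834 * 100 = 5.88%

Space savings = 1 - 42376/45025 = 5.88%


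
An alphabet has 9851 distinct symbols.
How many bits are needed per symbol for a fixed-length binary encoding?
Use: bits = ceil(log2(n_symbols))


log2(9851) = 13.2661
Bracket: 2^13 = 8192 < 9851 <= 2^14 = 16384
So ceil(log2(9851)) = 14

bits = ceil(log2(9851)) = ceil(13.2661) = 14 bits


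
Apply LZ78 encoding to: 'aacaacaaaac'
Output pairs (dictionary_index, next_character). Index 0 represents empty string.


LZ78 encoding steps:
Dictionary: {0: ''}
Step 1: w='' (idx 0), next='a' -> output (0, 'a'), add 'a' as idx 1
Step 2: w='a' (idx 1), next='c' -> output (1, 'c'), add 'ac' as idx 2
Step 3: w='a' (idx 1), next='a' -> output (1, 'a'), add 'aa' as idx 3
Step 4: w='' (idx 0), next='c' -> output (0, 'c'), add 'c' as idx 4
Step 5: w='aa' (idx 3), next='a' -> output (3, 'a'), add 'aaa' as idx 5
Step 6: w='ac' (idx 2), end of input -> output (2, '')


Encoded: [(0, 'a'), (1, 'c'), (1, 'a'), (0, 'c'), (3, 'a'), (2, '')]


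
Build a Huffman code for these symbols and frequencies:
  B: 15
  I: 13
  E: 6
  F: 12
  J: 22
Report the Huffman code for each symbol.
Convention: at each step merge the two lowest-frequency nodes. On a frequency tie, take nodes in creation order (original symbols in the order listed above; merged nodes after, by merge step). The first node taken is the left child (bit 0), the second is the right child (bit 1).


Huffman tree construction:
Step 1: Merge E(6) + F(12) = 18
Step 2: Merge I(13) + B(15) = 28
Step 3: Merge (E+F)(18) + J(22) = 40
Step 4: Merge (I+B)(28) + ((E+F)+J)(40) = 68
Read each symbol's code off the tree from the root (left child = 0, right child = 1).

Codes:
  B: 01 (length 2)
  I: 00 (length 2)
  E: 100 (length 3)
  F: 101 (length 3)
  J: 11 (length 2)
Average code length: 154/68 = 2.2647 bits/symbol


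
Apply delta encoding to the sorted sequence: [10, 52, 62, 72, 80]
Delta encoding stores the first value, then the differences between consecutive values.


First value: 10
Deltas:
  52 - 10 = 42
  62 - 52 = 10
  72 - 62 = 10
  80 - 72 = 8


Delta encoded: [10, 42, 10, 10, 8]


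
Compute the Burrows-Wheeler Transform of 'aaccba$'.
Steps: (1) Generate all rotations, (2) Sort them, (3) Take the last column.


Rotations (sorted):
  0: $aaccba -> last char: a
  1: a$aaccb -> last char: b
  2: aaccba$ -> last char: $
  3: accba$a -> last char: a
  4: ba$aacc -> last char: c
  5: cba$aac -> last char: c
  6: ccba$aa -> last char: a


BWT = ab$acca


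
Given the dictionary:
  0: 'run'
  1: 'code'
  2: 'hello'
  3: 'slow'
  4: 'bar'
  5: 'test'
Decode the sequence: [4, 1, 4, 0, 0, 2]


Look up each index in the dictionary:
  4 -> 'bar'
  1 -> 'code'
  4 -> 'bar'
  0 -> 'run'
  0 -> 'run'
  2 -> 'hello'

Decoded: "bar code bar run run hello"


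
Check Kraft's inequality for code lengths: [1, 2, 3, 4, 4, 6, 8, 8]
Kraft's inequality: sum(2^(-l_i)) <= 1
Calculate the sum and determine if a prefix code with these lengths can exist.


Sum = 2^(-1) + 2^(-2) + 2^(-3) + 2^(-4) + 2^(-4) + 2^(-6) + 2^(-8) + 2^(-8)
    = 0.5 + 0.25 + 0.125 + 0.0625 + 0.0625 + 0.015625 + 0.00390625 + 0.00390625
    = 262/256 = 1.0234375
Since 1.0234375 > 1, Kraft's inequality is NOT satisfied.
A prefix code with these lengths CANNOT exist.

Kraft sum = 1.0234375. Not satisfied.


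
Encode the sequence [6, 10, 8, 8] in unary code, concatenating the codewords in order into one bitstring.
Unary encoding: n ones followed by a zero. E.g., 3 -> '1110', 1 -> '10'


Encode each number as n ones followed by a terminating 0:
  6 -> 1111110 (7 bits)
  10 -> 11111111110 (11 bits)
  8 -> 111111110 (9 bits)
  8 -> 111111110 (9 bits)
Total length = 7 + 11 + 9 + 9 = 36 bits.

Unary([6, 10, 8, 8]) = 111111011111111110111111110111111110 (36 bits)


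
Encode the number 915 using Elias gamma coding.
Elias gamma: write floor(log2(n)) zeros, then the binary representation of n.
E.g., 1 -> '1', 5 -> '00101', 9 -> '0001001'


num_bits = floor(log2(915)) + 1 = 10
leading_zeros = num_bits - 1 = 9
binary(915) = 1110010011

Elias gamma(915) = '000000000' + '1110010011' = 0000000001110010011 (19 bits)


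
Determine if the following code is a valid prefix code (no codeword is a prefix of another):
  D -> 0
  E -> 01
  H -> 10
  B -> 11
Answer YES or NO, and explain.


Checking each pair (does one codeword prefix another?):
  D='0' vs E='01': prefix -- VIOLATION

NO -- this is NOT a valid prefix code. D (0) is a prefix of E (01).


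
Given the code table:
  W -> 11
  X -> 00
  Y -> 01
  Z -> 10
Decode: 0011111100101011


Decoding:
00 -> X
11 -> W
11 -> W
11 -> W
00 -> X
10 -> Z
10 -> Z
11 -> W


Result: XWWWXZZW


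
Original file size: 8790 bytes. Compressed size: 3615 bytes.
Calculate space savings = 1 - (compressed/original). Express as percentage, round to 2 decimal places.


ratio = compressed/original = 3615/8790 = 0.411263
savings = 1 - ratio = 1 - 0.411263 = 0.588737
as a percentage: 0.588737 * 100 = 58.87%

Space savings = 1 - 3615/8790 = 58.87%


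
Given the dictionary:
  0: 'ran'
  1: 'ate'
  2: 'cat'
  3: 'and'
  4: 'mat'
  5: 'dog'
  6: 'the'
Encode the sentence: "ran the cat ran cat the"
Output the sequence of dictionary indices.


Look up each word in the dictionary:
  'ran' -> 0
  'the' -> 6
  'cat' -> 2
  'ran' -> 0
  'cat' -> 2
  'the' -> 6

Encoded: [0, 6, 2, 0, 2, 6]


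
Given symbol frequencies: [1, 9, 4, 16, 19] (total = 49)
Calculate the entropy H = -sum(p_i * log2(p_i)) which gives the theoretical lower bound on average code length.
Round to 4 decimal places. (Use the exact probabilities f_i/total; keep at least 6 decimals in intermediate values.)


Per-symbol terms -p_i * log2(p_i) with p_i = f_i/49:
  p = 1/49 = 0.020408: log2(p) = -5.614710, -p*log2(p) = 0.114586
  p = 9/49 = 0.183673: log2(p) = -2.444785, -p*log2(p) = 0.449042
  p = 4/49 = 0.081633: log2(p) = -3.614710, -p*log2(p) = 0.295078
  p = 16/49 = 0.326531: log2(p) = -1.614710, -p*log2(p) = 0.527252
  p = 19/49 = 0.387755: log2(p) = -1.366782, -p*log2(p) = 0.529977
H = 0.114586 + 0.449042 + 0.295078 + 0.527252 + 0.529977 = 1.915935

H = 1.9159 bits/symbol


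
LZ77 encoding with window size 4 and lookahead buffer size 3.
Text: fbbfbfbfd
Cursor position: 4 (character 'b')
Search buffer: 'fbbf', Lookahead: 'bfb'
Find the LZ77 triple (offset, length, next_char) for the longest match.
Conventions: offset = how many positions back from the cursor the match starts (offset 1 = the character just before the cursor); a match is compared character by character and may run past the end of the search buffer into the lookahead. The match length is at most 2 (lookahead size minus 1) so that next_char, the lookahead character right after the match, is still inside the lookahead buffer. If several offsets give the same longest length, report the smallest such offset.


Try each offset into the search buffer:
  offset=1 (pos 3, char 'f'): match length 0
  offset=2 (pos 2, char 'b'): match length 2
  offset=3 (pos 1, char 'b'): match length 1
  offset=4 (pos 0, char 'f'): match length 0
Longest match has length 2 at offset 2.
next_char = character at position 4 + 2 = 6 -> 'b'

Best match: offset=2, length=2 (matching 'bf' starting at position 2)
LZ77 triple: (2, 2, 'b')


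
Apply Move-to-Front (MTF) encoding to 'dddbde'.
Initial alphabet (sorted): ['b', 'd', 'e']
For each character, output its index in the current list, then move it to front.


MTF encoding:
'd': index 1 in ['b', 'd', 'e'] -> ['d', 'b', 'e']
'd': index 0 in ['d', 'b', 'e'] -> ['d', 'b', 'e']
'd': index 0 in ['d', 'b', 'e'] -> ['d', 'b', 'e']
'b': index 1 in ['d', 'b', 'e'] -> ['b', 'd', 'e']
'd': index 1 in ['b', 'd', 'e'] -> ['d', 'b', 'e']
'e': index 2 in ['d', 'b', 'e'] -> ['e', 'd', 'b']


Output: [1, 0, 0, 1, 1, 2]


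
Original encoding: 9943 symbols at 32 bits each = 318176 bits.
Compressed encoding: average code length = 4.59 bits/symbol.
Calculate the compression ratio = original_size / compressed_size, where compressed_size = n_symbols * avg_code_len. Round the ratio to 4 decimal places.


original_size = n_symbols * orig_bits = 9943 * 32 = 318176 bits
compressed_size = n_symbols * avg_code_len = 9943 * 4.59 = 45638.37 bits
ratio = original_size / compressed_size = 318176 / 45638.37 = 6.9717

Compression ratio = 6.9717


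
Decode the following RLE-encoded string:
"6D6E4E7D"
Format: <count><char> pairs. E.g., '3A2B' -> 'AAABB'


Expanding each <count><char> pair:
  6D -> 'DDDDDD'
  6E -> 'EEEEEE'
  4E -> 'EEEE'
  7D -> 'DDDDDDD'

Decoded = DDDDDDEEEEEEEEEEDDDDDDD


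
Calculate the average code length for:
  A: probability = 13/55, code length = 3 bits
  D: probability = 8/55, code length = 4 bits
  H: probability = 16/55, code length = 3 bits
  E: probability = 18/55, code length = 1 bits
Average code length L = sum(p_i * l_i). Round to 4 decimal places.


Weighted contributions p_i * l_i:
  A: (13/55) * 3 = 39/55
  D: (8/55) * 4 = 32/55
  H: (16/55) * 3 = 48/55
  E: (18/55) * 1 = 18/55
Sum = (39 + 32 + 48 + 18)/55 = 137/55

L = 137/55 = 2.4909 bits/symbol


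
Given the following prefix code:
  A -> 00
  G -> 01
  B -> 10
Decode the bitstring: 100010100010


Decoding step by step:
Bits 10 -> B
Bits 00 -> A
Bits 10 -> B
Bits 10 -> B
Bits 00 -> A
Bits 10 -> B


Decoded message: BABBAB


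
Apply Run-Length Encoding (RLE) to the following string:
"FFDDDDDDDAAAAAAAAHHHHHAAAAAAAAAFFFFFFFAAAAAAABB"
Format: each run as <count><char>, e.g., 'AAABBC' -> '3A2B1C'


Scanning runs left to right:
  i=0: run of 'F' x 2 -> '2F'
  i=2: run of 'D' x 7 -> '7D'
  i=9: run of 'A' x 8 -> '8A'
  i=17: run of 'H' x 5 -> '5H'
  i=22: run of 'A' x 9 -> '9A'
  i=31: run of 'F' x 7 -> '7F'
  i=38: run of 'A' x 7 -> '7A'
  i=45: run of 'B' x 2 -> '2B'

RLE = 2F7D8A5H9A7F7A2B


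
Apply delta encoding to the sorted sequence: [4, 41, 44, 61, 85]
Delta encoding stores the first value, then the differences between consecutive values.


First value: 4
Deltas:
  41 - 4 = 37
  44 - 41 = 3
  61 - 44 = 17
  85 - 61 = 24


Delta encoded: [4, 37, 3, 17, 24]


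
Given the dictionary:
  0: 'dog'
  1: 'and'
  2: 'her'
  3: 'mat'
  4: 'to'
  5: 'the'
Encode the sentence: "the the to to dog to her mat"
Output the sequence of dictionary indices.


Look up each word in the dictionary:
  'the' -> 5
  'the' -> 5
  'to' -> 4
  'to' -> 4
  'dog' -> 0
  'to' -> 4
  'her' -> 2
  'mat' -> 3

Encoded: [5, 5, 4, 4, 0, 4, 2, 3]


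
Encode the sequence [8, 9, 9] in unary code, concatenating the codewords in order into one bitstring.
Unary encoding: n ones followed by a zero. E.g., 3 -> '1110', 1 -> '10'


Encode each number as n ones followed by a terminating 0:
  8 -> 111111110 (9 bits)
  9 -> 1111111110 (10 bits)
  9 -> 1111111110 (10 bits)
Total length = 9 + 10 + 10 = 29 bits.

Unary([8, 9, 9]) = 11111111011111111101111111110 (29 bits)


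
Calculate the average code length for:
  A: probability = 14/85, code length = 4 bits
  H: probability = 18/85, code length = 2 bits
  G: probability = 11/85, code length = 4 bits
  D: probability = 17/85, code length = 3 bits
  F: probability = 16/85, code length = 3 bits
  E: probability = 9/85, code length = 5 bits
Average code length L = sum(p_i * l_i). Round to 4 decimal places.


Weighted contributions p_i * l_i:
  A: (14/85) * 4 = 56/85
  H: (18/85) * 2 = 36/85
  G: (11/85) * 4 = 44/85
  D: (17/85) * 3 = 51/85
  F: (16/85) * 3 = 48/85
  E: (9/85) * 5 = 45/85
Sum = (56 + 36 + 44 + 51 + 48 + 45)/85 = 280/85

L = 280/85 = 3.2941 bits/symbol


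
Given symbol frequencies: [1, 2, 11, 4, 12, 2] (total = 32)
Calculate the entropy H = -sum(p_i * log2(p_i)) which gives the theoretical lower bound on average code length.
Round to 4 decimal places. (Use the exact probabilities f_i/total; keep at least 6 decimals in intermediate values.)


Per-symbol terms -p_i * log2(p_i) with p_i = f_i/32:
  p = 1/32 = 0.031250: log2(p) = -5.000000, -p*log2(p) = 0.156250
  p = 2/32 = 0.062500: log2(p) = -4.000000, -p*log2(p) = 0.250000
  p = 11/32 = 0.343750: log2(p) = -1.540568, -p*log2(p) = 0.529570
  p = 4/32 = 0.125000: log2(p) = -3.000000, -p*log2(p) = 0.375000
  p = 12/32 = 0.375000: log2(p) = -1.415037, -p*log2(p) = 0.530639
  p = 2/32 = 0.062500: log2(p) = -4.000000, -p*log2(p) = 0.250000
H = 0.156250 + 0.250000 + 0.529570 + 0.375000 + 0.530639 + 0.250000 = 2.091459

H = 2.0915 bits/symbol


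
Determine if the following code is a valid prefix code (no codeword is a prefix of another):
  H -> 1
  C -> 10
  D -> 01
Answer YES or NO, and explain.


Checking each pair (does one codeword prefix another?):
  H='1' vs C='10': prefix -- VIOLATION

NO -- this is NOT a valid prefix code. H (1) is a prefix of C (10).


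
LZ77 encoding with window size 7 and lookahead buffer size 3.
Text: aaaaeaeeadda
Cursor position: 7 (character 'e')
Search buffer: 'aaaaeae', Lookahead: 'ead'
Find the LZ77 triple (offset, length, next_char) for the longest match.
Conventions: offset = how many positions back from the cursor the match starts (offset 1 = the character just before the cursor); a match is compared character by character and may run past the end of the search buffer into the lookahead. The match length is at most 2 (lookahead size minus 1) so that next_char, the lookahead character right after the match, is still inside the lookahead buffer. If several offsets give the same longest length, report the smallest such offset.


Try each offset into the search buffer:
  offset=1 (pos 6, char 'e'): match length 1
  offset=2 (pos 5, char 'a'): match length 0
  offset=3 (pos 4, char 'e'): match length 2
  offset=4 (pos 3, char 'a'): match length 0
  offset=5 (pos 2, char 'a'): match length 0
  offset=6 (pos 1, char 'a'): match length 0
  offset=7 (pos 0, char 'a'): match length 0
Longest match has length 2 at offset 3.
next_char = character at position 7 + 2 = 9 -> 'd'

Best match: offset=3, length=2 (matching 'ea' starting at position 4)
LZ77 triple: (3, 2, 'd')


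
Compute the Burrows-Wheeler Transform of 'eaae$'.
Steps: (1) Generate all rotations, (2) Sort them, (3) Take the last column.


Rotations (sorted):
  0: $eaae -> last char: e
  1: aae$e -> last char: e
  2: ae$ea -> last char: a
  3: e$eaa -> last char: a
  4: eaae$ -> last char: $


BWT = eeaa$


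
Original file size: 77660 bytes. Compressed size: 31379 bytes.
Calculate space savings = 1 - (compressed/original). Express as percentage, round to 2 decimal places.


ratio = compressed/original = 31379/77660 = 0.404056
savings = 1 - ratio = 1 - 0.404056 = 0.595944
as a percentage: 0.595944 * 100 = 59.59%

Space savings = 1 - 31379/77660 = 59.59%


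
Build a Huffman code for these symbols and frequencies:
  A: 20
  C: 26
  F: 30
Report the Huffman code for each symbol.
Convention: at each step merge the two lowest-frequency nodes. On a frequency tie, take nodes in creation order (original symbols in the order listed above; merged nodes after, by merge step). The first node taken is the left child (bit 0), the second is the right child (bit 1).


Huffman tree construction:
Step 1: Merge A(20) + C(26) = 46
Step 2: Merge F(30) + (A+C)(46) = 76
Read each symbol's code off the tree from the root (left child = 0, right child = 1).

Codes:
  A: 10 (length 2)
  C: 11 (length 2)
  F: 0 (length 1)
Average code length: 122/76 = 1.6053 bits/symbol


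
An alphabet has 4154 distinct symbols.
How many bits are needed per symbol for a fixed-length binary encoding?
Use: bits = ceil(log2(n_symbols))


log2(4154) = 12.0203
Bracket: 2^12 = 4096 < 4154 <= 2^13 = 8192
So ceil(log2(4154)) = 13

bits = ceil(log2(4154)) = ceil(12.0203) = 13 bits


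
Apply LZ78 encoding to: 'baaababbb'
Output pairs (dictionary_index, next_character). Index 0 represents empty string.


LZ78 encoding steps:
Dictionary: {0: ''}
Step 1: w='' (idx 0), next='b' -> output (0, 'b'), add 'b' as idx 1
Step 2: w='' (idx 0), next='a' -> output (0, 'a'), add 'a' as idx 2
Step 3: w='a' (idx 2), next='a' -> output (2, 'a'), add 'aa' as idx 3
Step 4: w='b' (idx 1), next='a' -> output (1, 'a'), add 'ba' as idx 4
Step 5: w='b' (idx 1), next='b' -> output (1, 'b'), add 'bb' as idx 5
Step 6: w='b' (idx 1), end of input -> output (1, '')


Encoded: [(0, 'b'), (0, 'a'), (2, 'a'), (1, 'a'), (1, 'b'), (1, '')]


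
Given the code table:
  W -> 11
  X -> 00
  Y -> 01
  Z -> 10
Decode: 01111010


Decoding:
01 -> Y
11 -> W
10 -> Z
10 -> Z


Result: YWZZ


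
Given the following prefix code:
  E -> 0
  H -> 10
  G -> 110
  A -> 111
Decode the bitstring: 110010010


Decoding step by step:
Bits 110 -> G
Bits 0 -> E
Bits 10 -> H
Bits 0 -> E
Bits 10 -> H


Decoded message: GEHEH


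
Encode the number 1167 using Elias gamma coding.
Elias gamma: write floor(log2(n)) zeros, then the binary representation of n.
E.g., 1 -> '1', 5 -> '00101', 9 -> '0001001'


num_bits = floor(log2(1167)) + 1 = 11
leading_zeros = num_bits - 1 = 10
binary(1167) = 10010001111

Elias gamma(1167) = '0000000000' + '10010001111' = 000000000010010001111 (21 bits)


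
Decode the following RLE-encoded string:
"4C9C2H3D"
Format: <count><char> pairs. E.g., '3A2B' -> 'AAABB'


Expanding each <count><char> pair:
  4C -> 'CCCC'
  9C -> 'CCCCCCCCC'
  2H -> 'HH'
  3D -> 'DDD'

Decoded = CCCCCCCCCCCCCHHDDD


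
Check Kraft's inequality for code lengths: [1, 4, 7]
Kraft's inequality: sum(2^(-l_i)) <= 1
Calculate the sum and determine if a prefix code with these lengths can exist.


Sum = 2^(-1) + 2^(-4) + 2^(-7)
    = 0.5 + 0.0625 + 0.0078125
    = 73/128 = 0.5703125
Since 0.5703125 <= 1, Kraft's inequality IS satisfied.
A prefix code with these lengths CAN exist.

Kraft sum = 0.5703125. Satisfied.


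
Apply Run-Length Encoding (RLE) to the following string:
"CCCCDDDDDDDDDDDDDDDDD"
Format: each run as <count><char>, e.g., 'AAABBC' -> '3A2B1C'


Scanning runs left to right:
  i=0: run of 'C' x 4 -> '4C'
  i=4: run of 'D' x 17 -> '17D'

RLE = 4C17D


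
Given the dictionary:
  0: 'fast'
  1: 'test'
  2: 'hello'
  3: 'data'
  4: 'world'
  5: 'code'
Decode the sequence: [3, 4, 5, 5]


Look up each index in the dictionary:
  3 -> 'data'
  4 -> 'world'
  5 -> 'code'
  5 -> 'code'

Decoded: "data world code code"


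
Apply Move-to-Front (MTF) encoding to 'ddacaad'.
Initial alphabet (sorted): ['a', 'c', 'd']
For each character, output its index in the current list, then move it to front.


MTF encoding:
'd': index 2 in ['a', 'c', 'd'] -> ['d', 'a', 'c']
'd': index 0 in ['d', 'a', 'c'] -> ['d', 'a', 'c']
'a': index 1 in ['d', 'a', 'c'] -> ['a', 'd', 'c']
'c': index 2 in ['a', 'd', 'c'] -> ['c', 'a', 'd']
'a': index 1 in ['c', 'a', 'd'] -> ['a', 'c', 'd']
'a': index 0 in ['a', 'c', 'd'] -> ['a', 'c', 'd']
'd': index 2 in ['a', 'c', 'd'] -> ['d', 'a', 'c']


Output: [2, 0, 1, 2, 1, 0, 2]


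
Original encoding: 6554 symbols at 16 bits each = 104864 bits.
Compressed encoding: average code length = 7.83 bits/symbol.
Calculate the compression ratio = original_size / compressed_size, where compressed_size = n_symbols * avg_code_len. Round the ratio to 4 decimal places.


original_size = n_symbols * orig_bits = 6554 * 16 = 104864 bits
compressed_size = n_symbols * avg_code_len = 6554 * 7.83 = 51317.82 bits
ratio = original_size / compressed_size = 104864 / 51317.82 = 2.0434

Compression ratio = 2.0434


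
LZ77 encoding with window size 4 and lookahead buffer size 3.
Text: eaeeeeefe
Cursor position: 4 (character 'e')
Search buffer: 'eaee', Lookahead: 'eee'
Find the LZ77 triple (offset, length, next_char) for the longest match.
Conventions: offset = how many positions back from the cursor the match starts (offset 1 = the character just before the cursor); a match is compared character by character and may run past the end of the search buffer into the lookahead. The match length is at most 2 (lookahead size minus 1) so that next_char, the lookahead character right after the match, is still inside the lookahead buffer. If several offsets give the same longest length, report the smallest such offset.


Try each offset into the search buffer:
  offset=1 (pos 3, char 'e'): match length 2
  offset=2 (pos 2, char 'e'): match length 2
  offset=3 (pos 1, char 'a'): match length 0
  offset=4 (pos 0, char 'e'): match length 1
Longest match has length 2, found at offsets 1, 2; take the smallest, offset 1.
next_char = character at position 4 + 2 = 6 -> 'e'

Best match: offset=1, length=2 (matching 'ee' starting at position 3)
LZ77 triple: (1, 2, 'e')


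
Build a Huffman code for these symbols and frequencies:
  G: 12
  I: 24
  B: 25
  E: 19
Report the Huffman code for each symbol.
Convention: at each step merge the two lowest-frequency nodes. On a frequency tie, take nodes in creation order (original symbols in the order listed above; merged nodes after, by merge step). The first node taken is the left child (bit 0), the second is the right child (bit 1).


Huffman tree construction:
Step 1: Merge G(12) + E(19) = 31
Step 2: Merge I(24) + B(25) = 49
Step 3: Merge (G+E)(31) + (I+B)(49) = 80
Read each symbol's code off the tree from the root (left child = 0, right child = 1).

Codes:
  G: 00 (length 2)
  I: 10 (length 2)
  B: 11 (length 2)
  E: 01 (length 2)
Average code length: 160/80 = 2.0000 bits/symbol
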